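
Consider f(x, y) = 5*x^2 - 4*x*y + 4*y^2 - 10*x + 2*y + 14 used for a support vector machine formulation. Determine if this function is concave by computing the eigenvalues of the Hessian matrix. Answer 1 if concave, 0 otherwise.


The Hessian of f(x,y) = 5*x^2 - 4*x*y + 4*y^2 - 10*x + 2*y + 14 is:
H = [[10, -4], [-4, 8]]
Trace = 10 + 8 = 18
Determinant = 10*8 - (-4)^2 = 64
Discriminant = (18)^2 - 4*64 = 68.0
Eigenvalues: lambda_1 = 4.8769, lambda_2 = 13.1231
The function is not concave.

0


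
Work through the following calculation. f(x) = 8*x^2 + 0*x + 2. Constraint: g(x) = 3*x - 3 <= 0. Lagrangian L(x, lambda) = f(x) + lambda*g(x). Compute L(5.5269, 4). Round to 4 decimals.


Step 1: Evaluate f(x).
f(5.5269) = 8*5.5269^2 + 0*5.5269 + 2 = 246.373
Step 2: Evaluate g(x).
g(5.5269) = 3*5.5269 - 3 = 13.5807
Step 3: Compute Lagrangian.
L = 246.373 + 4*13.5807 = 300.6958


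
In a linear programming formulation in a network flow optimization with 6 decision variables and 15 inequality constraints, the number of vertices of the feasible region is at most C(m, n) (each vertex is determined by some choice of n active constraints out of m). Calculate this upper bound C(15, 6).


Each vertex corresponds to some choice of n active constraints out of m, so the number of vertices is at most C(m, n) = m! / (n!(m-n)!).
m = 15, n = 6
Numerator: 15 * 14 * 13 * 12 * 11 * 10
Denominator: 6! = 720
C(15, 6) = 5005


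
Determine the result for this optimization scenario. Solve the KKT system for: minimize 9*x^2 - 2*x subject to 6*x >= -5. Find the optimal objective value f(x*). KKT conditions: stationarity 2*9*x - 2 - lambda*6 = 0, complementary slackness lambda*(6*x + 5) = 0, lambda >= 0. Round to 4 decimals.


Step 1: Try lambda = 0 (constraint inactive).
Stationarity: 2*9*x - 2 = 0
x* = 2/(2*9) = 1/9 = 0.1111 (rounded; the exact value 1/9 is used below)
Check constraint: 6*0.1111 = 0.6666 >= -5 -- satisfied.
Step 2: Compute optimal value.
f(x*) = 9*(1/9)^2 - 2*(1/9) = -0.1111


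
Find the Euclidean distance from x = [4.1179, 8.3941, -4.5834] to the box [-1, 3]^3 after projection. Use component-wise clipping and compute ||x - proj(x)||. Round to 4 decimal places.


Project each component onto [-1, 3].
clip(4.1179) = 3.0, clip(8.3941) = 3.0, clip(-4.5834) = -1.0
Projection = [3.0, 3.0, -1.0]
Squared diffs: [1.2497, 29.0963, 12.8408]
Distance = sqrt(43.1868) = 6.5717


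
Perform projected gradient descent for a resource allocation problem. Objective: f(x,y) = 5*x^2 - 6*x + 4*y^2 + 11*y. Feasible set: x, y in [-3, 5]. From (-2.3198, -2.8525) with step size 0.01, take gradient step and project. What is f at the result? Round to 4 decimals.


Step 1: Compute gradient at (-2.3198, -2.8525).
grad_x = 2*5*-2.3198 - 6 = -29.198
grad_y = 2*4*-2.8525 + 11 = -11.82
Step 2: Gradient step.
x_raw = -2.3198 - 0.01*-29.198 = -2.0278
y_raw = -2.8525 - 0.01*-11.82 = -2.7343
Step 3: Project onto [-3, 5].
x_proj = clip(-2.0278) = -2.0278
y_proj = clip(-2.7343) = -2.7343
Step 4: Evaluate f.
f(-2.0278, -2.7343) = 32.5555


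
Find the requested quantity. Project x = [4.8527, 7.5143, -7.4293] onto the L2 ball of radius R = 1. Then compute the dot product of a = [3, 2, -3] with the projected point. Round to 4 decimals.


Step 1: Compute ||x|| (intermediates to 6 decimals).
||x|| = sqrt(4.8527^2 + 7.5143^2 + (-7.4293)^2) = 11.627893
Step 2: Project.
Since ||x|| > R, scale = R/||x|| = 1/11.627893 = 0.086, proj(x) = scale * x
proj(x) = [0.417332, 0.64623, -0.63892]
Step 3: Dot product.
a^T * proj(x) = 3*0.417332 + 2*0.64623 - 3*(-0.63892) = 4.4612


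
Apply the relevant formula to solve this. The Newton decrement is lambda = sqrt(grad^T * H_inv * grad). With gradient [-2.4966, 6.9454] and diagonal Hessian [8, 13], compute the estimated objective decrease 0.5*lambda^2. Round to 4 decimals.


Step 1: H is diagonal, so H^(-1) * g = [-0.3121, 0.5343].
Step 2: g^T H^(-1) g = sum_i g_i^2 / H_ii
  = (-2.4966)^2/8 + (6.9454)^2/13
  = 0.7791 + 3.7107 = 4.4898
Step 3: Objective decrease = 0.5 * g^T H^(-1) g = 2.2449


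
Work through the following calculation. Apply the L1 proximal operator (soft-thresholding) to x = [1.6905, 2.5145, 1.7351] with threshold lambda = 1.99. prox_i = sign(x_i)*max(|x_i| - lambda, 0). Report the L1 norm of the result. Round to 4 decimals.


Soft-thresholding with lambda = 1.99:
prox(1.6905) = sign(1.6905)*max(|1.6905| - 1.99, 0) = 0.0
prox(2.5145) = sign(2.5145)*max(|2.5145| - 1.99, 0) = 0.5245
prox(1.7351) = sign(1.7351)*max(|1.7351| - 1.99, 0) = 0.0
prox(x) = [0.0, 0.5245, 0.0]
||prox(x)||_1 = 0.0 + 0.5245 + 0.0 = 0.5245


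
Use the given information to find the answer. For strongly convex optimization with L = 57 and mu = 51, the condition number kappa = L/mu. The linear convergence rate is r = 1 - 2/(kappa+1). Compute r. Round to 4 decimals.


Step 1: Compute the condition number.
kappa = L/mu = 57/51 = 1.1176
Step 2: Compute the convergence rate.
r = 1 - 2/(kappa + 1) = 1 - 2*mu/(L + mu) = (L - mu)/(L + mu) = 6/108 = 0.0556


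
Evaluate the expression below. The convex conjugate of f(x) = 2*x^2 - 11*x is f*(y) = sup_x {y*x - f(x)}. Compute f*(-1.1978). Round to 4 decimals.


f*(y) = sup_x {y*x - a*x^2 - b*x} = sup_x {(y-b)*x - a*x^2}
FOC: (y - b) - 2a*x = 0 => x* = (y - b)/(2a)
x* = (-1.1978 + 11)/(2*2) = 2.4506
f*(-1.1978) = (y-b)^2/(4a) = (-1.1978 + 11)^2/(4*2)
= 96.0831/8 = 12.0104


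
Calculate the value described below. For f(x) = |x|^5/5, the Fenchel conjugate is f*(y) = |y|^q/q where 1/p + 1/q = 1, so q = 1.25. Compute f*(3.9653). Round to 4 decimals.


The conjugate exponent q satisfies 1/p + 1/q = 1.
p = 5, so q = 5/(5 - 1) = 1.25
|y|^q = 3.9653^1.25 = 5.5956
f*(3.9653) = 5.5956 / 1.25 = 4.4765


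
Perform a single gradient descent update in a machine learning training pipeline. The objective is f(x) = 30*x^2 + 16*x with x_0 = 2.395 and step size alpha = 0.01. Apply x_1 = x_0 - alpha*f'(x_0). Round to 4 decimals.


We compute the gradient at x_0 and apply the update.
f'(x) = 60*x + 16
f'(2.395) = 60*2.395 + 16 = 159.7
x_1 = 2.395 - 0.01*159.7 = 0.798


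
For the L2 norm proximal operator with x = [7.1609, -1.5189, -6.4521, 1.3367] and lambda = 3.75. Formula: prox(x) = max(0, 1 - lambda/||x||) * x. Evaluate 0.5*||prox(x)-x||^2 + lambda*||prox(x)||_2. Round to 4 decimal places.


Step 1: Compute ||x||.
||x|| = 9.849
Step 2: Compute scaling factor.
scale = max(0, 1 - 3.75/9.849) = 0.6192
Step 3: prox(x) = [4.4344, -0.9406, -3.9955, 0.8278]
||prox(x)|| = 6.099
Step 4: Proximal objective.
0.5*||prox-x||^2 = 7.0313
lambda*||prox|| = 22.8713
Total = 29.9023


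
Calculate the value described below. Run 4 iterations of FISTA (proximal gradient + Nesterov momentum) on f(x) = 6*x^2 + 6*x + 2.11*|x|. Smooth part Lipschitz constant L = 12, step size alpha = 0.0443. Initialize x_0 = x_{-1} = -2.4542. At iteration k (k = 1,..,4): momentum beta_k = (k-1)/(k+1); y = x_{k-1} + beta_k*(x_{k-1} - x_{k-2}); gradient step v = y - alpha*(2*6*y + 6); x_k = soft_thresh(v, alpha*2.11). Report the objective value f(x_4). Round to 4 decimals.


FISTA on f(x) = 6*x^2 + 6*x + 2.11*|x|
L = 12, alpha = 0.0443
Iteration 1: beta = 0.0, y = -2.4542 + 0.0*(-2.4542 + 2.4542) = -2.4542
  grad(y) = -23.4504, v = y - alpha*grad = -1.4153
  prox(v) = soft_thresh(-1.4153, 0.0935) = -1.3219
Iteration 2: beta = 0.3333, y = -1.3219 + 0.3333*(-1.3219 + 2.4542) = -0.9444
  grad(y) = -5.3332, v = y - alpha*grad = -0.7082
  prox(v) = soft_thresh(-0.7082, 0.0935) = -0.6147
Iteration 3: beta = 0.5, y = -0.6147 + 0.5*(-0.6147 + 1.3219) = -0.2611
  grad(y) = 2.8667, v = y - alpha*grad = -0.3881
  prox(v) = soft_thresh(-0.3881, 0.0935) = -0.2946
Iteration 4: beta = 0.6, y = -0.2946 + 0.6*(-0.2946 + 0.6147) = -0.1026
  grad(y) = 4.7689, v = y - alpha*grad = -0.3139
  prox(v) = soft_thresh(-0.3139, 0.0935) = -0.2204
f(x_4) = 6*(-0.2204)^2 + 6*(-0.2204) + 2.11*|-0.2204| = -0.5659


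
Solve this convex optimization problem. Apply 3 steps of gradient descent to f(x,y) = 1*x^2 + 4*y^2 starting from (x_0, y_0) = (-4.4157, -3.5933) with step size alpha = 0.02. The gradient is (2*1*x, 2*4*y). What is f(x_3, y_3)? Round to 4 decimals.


Gradient descent on f(x,y) = 1*x^2 + 4*y^2.
Starting point: (-4.4157, -3.5933), alpha = 0.02
Step 1: grad_x = 2*1*-4.4157 = -8.8314, grad_y = 2*4*-3.5933 = -28.7464
  x_1 = -4.4157 - 0.02*-8.8314 = -4.2391
  y_1 = -3.5933 - 0.02*-28.7464 = -3.0184
Step 2: grad_x = 2*1*-4.2391 = -8.4781, grad_y = 2*4*-3.0184 = -24.147
  x_2 = -4.2391 - 0.02*-8.4781 = -4.0695
  y_2 = -3.0184 - 0.02*-24.147 = -2.5354
Step 3: grad_x = 2*1*-4.0695 = -8.139, grad_y = 2*4*-2.5354 = -20.2835
  x_3 = -4.0695 - 0.02*-8.139 = -3.9067
  y_3 = -2.5354 - 0.02*-20.2835 = -2.1298
f(-3.9067, -2.1298) = 1*(-3.9067)^2 + 4*(-2.1298)^2 = 33.4061


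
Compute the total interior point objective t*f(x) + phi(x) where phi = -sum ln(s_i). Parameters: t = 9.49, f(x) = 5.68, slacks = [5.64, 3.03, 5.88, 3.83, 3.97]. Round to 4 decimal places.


Step 1: Compute log-barrier.
ln values: [1.7299, 1.1086, 1.7716, 1.3429, 1.3788]
phi = -(1.7299 + 1.1086 + 1.7716 + 1.3429 + 1.3788) = -7.3316
Step 2: Compute augmented objective.
t*f(x) = 9.49*5.68 = 53.9032
Total = 53.9032 - 7.3316 = 46.5716


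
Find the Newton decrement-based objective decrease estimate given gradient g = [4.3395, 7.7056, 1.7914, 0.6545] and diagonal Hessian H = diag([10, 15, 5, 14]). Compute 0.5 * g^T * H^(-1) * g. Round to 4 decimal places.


Step 1: H is diagonal, so H^(-1) * g = [0.434, 0.5137, 0.3583, 0.0468].
Step 2: g^T H^(-1) g = sum_i g_i^2 / H_ii
  = (4.3395)^2/10 + (7.7056)^2/15 + (1.7914)^2/5 + (0.6545)^2/14
  = 1.8831 + 3.9584 + 0.6418 + 0.0306 = 6.514
Step 3: Objective decrease = 0.5 * g^T H^(-1) g = 3.257


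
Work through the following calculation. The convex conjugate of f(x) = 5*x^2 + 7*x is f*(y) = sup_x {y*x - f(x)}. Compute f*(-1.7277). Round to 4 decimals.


f*(y) = sup_x {y*x - a*x^2 - b*x} = sup_x {(y-b)*x - a*x^2}
FOC: (y - b) - 2a*x = 0 => x* = (y - b)/(2a)
x* = (-1.7277 - 7)/(2*5) = -0.8728
f*(-1.7277) = (y-b)^2/(4a) = (-1.7277 - 7)^2/(4*5)
= 76.1727/20 = 3.8086


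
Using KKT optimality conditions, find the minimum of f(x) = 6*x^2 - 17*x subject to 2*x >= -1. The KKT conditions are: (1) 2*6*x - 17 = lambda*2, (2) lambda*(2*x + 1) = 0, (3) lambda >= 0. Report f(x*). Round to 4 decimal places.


Step 1: Try lambda = 0 (constraint inactive).
Stationarity: 2*6*x - 17 = 0
x* = 17/(2*6) = 17/12 = 1.4167 (rounded; the exact value 17/12 is used below)
Check constraint: 2*1.4167 = 2.8334 >= -1 -- satisfied.
Step 2: Compute optimal value.
f(x*) = 6*(17/12)^2 - 17*(17/12) = -12.0417


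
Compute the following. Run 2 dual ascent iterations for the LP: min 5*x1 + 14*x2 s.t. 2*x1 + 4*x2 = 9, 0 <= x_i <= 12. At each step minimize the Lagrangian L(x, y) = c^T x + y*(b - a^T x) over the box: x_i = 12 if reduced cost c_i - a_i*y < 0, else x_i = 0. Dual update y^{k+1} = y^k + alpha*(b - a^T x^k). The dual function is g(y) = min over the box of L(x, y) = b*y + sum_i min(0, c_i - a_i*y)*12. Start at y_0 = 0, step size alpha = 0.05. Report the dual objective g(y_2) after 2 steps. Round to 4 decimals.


Dual ascent for LP: min 5*x1 + 14*x2, 2*x1 + 4*x2 = 9, 0 <= x_i <= 12
Step 1: y^k = 0.0, reduced costs: (5.0, 14.0)
  x^k = (0.0, 0.0), subgradient = b - a^T x = 9.0
  y^{k+1} = 0.0 + 0.05*9.0 = 0.45
Step 2: y^k = 0.45, reduced costs: (4.1, 12.2)
  x^k = (0.0, 0.0), subgradient = b - a^T x = 9.0
  y^{k+1} = 0.45 + 0.05*9.0 = 0.9
Dual objective at y_2 = 0.9: reduced costs (3.2, 10.4), box minimizer x = (0.0, 0.0)
g(y_2) = b*y + (c1 - a1*y)*x1 + (c2 - a2*y)*x2 = 9*0.9 + 3.2*0.0 + 10.4*0.0 = 8.1 + 0.0 + 0.0 = 8.1


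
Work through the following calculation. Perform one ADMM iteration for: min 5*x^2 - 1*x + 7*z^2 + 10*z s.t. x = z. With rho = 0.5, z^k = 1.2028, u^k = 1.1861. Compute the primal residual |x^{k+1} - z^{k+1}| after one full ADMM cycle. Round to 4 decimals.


ADMM iteration with rho = 0.5, z^k = 1.2028, u^k = 1.1861
Step 1: x-update.
Minimize 5*x^2 - 1*x + (0.5/2)*(x - 1.2028 + 1.1861)^2
FOC: (2*5 + 0.5)*x = 1 + 0.5*(1.2028 - 1.1861)
x^{k+1} = 0.096
Step 2: z-update.
Minimize 7*z^2 + 10*z + (0.5/2)*(0.096 - z + 1.1861)^2
FOC: (2*7 + 0.5)*z = -10 + 0.5*(0.096 + 1.1861)
z^{k+1} = -0.6454
Step 3: u-update.
u^{k+1} = 1.1861 + 0.096 + 0.6454 = 1.9276
Step 4: Primal residual = |0.096 + 0.6454| = 0.7415


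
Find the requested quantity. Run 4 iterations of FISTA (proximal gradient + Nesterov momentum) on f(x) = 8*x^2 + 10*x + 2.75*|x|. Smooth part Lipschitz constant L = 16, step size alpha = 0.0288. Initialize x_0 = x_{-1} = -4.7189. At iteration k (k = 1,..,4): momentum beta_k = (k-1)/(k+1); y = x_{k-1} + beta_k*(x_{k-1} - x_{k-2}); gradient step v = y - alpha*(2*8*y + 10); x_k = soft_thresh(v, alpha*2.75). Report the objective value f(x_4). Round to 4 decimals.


FISTA on f(x) = 8*x^2 + 10*x + 2.75*|x|
L = 16, alpha = 0.0288
Iteration 1: beta = 0.0, y = -4.7189 + 0.0*(-4.7189 + 4.7189) = -4.7189
  grad(y) = -65.5024, v = y - alpha*grad = -2.8324
  prox(v) = soft_thresh(-2.8324, 0.0792) = -2.7532
Iteration 2: beta = 0.3333, y = -2.7532 + 0.3333*(-2.7532 + 4.7189) = -2.098
  grad(y) = -23.5681, v = y - alpha*grad = -1.4192
  prox(v) = soft_thresh(-1.4192, 0.0792) = -1.34
Iteration 3: beta = 0.5, y = -1.34 + 0.5*(-1.34 + 2.7532) = -0.6335
  grad(y) = -0.1353, v = y - alpha*grad = -0.6296
  prox(v) = soft_thresh(-0.6296, 0.0792) = -0.5504
Iteration 4: beta = 0.6, y = -0.5504 + 0.6*(-0.5504 + 1.34) = -0.0765
  grad(y) = 8.7753, v = y - alpha*grad = -0.3293
  prox(v) = soft_thresh(-0.3293, 0.0792) = -0.2501
f(x_4) = 8*(-0.2501)^2 + 10*(-0.2501) + 2.75*|-0.2501| = -1.3127


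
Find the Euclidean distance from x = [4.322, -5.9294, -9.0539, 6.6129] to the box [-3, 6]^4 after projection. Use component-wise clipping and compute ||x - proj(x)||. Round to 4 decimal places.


Project each component onto [-3, 6].
clip(4.322) = 4.322, clip(-5.9294) = -3.0, clip(-9.0539) = -3.0, clip(6.6129) = 6.0
Projection = [4.322, -3.0, -3.0, 6.0]
Squared diffs: [0.0, 8.5814, 36.6497, 0.3756]
Distance = sqrt(45.6067) = 6.7533


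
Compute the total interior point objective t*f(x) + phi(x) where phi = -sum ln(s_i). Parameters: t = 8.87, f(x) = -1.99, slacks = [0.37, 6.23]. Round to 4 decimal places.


Step 1: Compute log-barrier.
ln values: [-0.9943, 1.8294]
phi = -(-0.9943 + 1.8294) = -0.8351
Step 2: Compute augmented objective.
t*f(x) = 8.87*-1.99 = -17.6513
Total = -17.6513 - 0.8351 = -18.4864


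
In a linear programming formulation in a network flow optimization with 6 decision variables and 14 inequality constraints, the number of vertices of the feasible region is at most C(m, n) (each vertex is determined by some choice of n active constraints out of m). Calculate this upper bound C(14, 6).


Each vertex corresponds to some choice of n active constraints out of m, so the number of vertices is at most C(m, n) = m! / (n!(m-n)!).
m = 14, n = 6
Numerator: 14 * 13 * 12 * 11 * 10 * 9
Denominator: 6! = 720
C(14, 6) = 3003


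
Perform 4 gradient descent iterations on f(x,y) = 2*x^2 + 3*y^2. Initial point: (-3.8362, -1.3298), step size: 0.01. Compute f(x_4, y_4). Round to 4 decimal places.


Gradient descent on f(x,y) = 2*x^2 + 3*y^2.
Starting point: (-3.8362, -1.3298), alpha = 0.01
Step 1: grad_x = 2*2*-3.8362 = -15.3448, grad_y = 2*3*-1.3298 = -7.9788
  x_1 = -3.8362 - 0.01*-15.3448 = -3.6828
  y_1 = -1.3298 - 0.01*-7.9788 = -1.25
Step 2: grad_x = 2*2*-3.6828 = -14.731, grad_y = 2*3*-1.25 = -7.5001
  x_2 = -3.6828 - 0.01*-14.731 = -3.5354
  y_2 = -1.25 - 0.01*-7.5001 = -1.175
Step 3: grad_x = 2*2*-3.5354 = -14.1418, grad_y = 2*3*-1.175 = -7.0501
  x_3 = -3.5354 - 0.01*-14.1418 = -3.394
  y_3 = -1.175 - 0.01*-7.0501 = -1.1045
Step 4: grad_x = 2*2*-3.394 = -13.5761, grad_y = 2*3*-1.1045 = -6.6271
  x_4 = -3.394 - 0.01*-13.5761 = -3.2583
  y_4 = -1.1045 - 0.01*-6.6271 = -1.0382
f(-3.2583, -1.0382) = 2*(-3.2583)^2 + 3*(-1.0382)^2 = 24.4664


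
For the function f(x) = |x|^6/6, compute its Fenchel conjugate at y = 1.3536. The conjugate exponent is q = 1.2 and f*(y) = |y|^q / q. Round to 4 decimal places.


The conjugate exponent q satisfies 1/p + 1/q = 1.
p = 6, so q = 6/(6 - 1) = 1.2
|y|^q = 1.3536^1.2 = 1.4381
f*(1.3536) = 1.4381 / 1.2 = 1.1984


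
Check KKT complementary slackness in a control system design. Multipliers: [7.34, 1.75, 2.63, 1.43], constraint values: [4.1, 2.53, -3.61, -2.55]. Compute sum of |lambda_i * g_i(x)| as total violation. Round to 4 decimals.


KKT complementary slackness check:
lambda_1 * g_1 = 7.34 * 4.1 = 30.094
lambda_2 * g_2 = 1.75 * 2.53 = 4.4275
lambda_3 * g_3 = 2.63 * -3.61 = -9.4943
lambda_4 * g_4 = 1.43 * -2.55 = -3.6465
Total violation = 30.094 + 4.4275 + 9.4943 + 3.6465 = 47.6623


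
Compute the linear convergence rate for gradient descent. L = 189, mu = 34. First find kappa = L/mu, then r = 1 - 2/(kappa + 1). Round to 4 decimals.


Step 1: Compute the condition number.
kappa = L/mu = 189/34 = 5.5588
Step 2: Compute the convergence rate.
r = 1 - 2/(kappa + 1) = 1 - 2*mu/(L + mu) = (L - mu)/(L + mu) = 155/223 = 0.6951


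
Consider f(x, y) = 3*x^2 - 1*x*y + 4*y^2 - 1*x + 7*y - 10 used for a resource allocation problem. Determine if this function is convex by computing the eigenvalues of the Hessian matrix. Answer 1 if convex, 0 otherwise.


The Hessian of f(x,y) = 3*x^2 - 1*x*y + 4*y^2 - 1*x + 7*y - 10 is:
H = [[6, -1], [-1, 8]]
Trace = 6 + 8 = 14
Determinant = 6*8 - (-1)^2 = 47
Discriminant = (14)^2 - 4*47 = 8.0
Eigenvalues: lambda_1 = 5.5858, lambda_2 = 8.4142
The function is convex.

1


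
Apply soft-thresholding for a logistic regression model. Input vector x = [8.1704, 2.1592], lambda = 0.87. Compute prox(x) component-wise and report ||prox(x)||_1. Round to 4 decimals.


Soft-thresholding with lambda = 0.87:
prox(8.1704) = sign(8.1704)*max(|8.1704| - 0.87, 0) = 7.3004
prox(2.1592) = sign(2.1592)*max(|2.1592| - 0.87, 0) = 1.2892
prox(x) = [7.3004, 1.2892]
||prox(x)||_1 = 7.3004 + 1.2892 = 8.5896


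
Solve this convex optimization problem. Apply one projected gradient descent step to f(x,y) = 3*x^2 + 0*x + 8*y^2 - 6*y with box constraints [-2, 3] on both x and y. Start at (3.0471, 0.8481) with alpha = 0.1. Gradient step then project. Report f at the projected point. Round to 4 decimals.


Step 1: Compute gradient at (3.0471, 0.8481).
grad_x = 2*3*3.0471 + 0 = 18.2826
grad_y = 2*8*0.8481 - 6 = 7.5696
Step 2: Gradient step.
x_raw = 3.0471 - 0.1*18.2826 = 1.2188
y_raw = 0.8481 - 0.1*7.5696 = 0.0911
Step 3: Project onto [-2, 3].
x_proj = clip(1.2188) = 1.2188
y_proj = clip(0.0911) = 0.0911
Step 4: Evaluate f.
f(1.2188, 0.0911) = 3.9763


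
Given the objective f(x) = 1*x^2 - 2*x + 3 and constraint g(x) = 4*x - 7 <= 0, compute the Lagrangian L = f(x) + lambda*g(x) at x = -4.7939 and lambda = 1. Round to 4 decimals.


Step 1: Evaluate f(x).
f(-4.7939) = 1*(-4.7939)^2 - 2*(-4.7939) + 3 = 35.5693
Step 2: Evaluate g(x).
g(-4.7939) = 4*-4.7939 - 7 = -26.1756
Step 3: Compute Lagrangian.
L = 35.5693 + 1*-26.1756 = 9.3937


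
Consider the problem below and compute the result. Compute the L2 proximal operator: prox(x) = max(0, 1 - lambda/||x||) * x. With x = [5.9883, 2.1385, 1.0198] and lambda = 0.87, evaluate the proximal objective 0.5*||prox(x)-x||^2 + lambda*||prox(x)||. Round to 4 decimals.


Step 1: Compute ||x||.
||x|| = 6.4399
Step 2: Compute scaling factor.
scale = max(0, 1 - 0.87/6.4399) = 0.8649
Step 3: prox(x) = [5.1793, 1.8496, 0.882]
||prox(x)|| = 5.5699
Step 4: Proximal objective.
0.5*||prox-x||^2 = 0.3785
lambda*||prox|| = 4.8458
Total = 5.2243


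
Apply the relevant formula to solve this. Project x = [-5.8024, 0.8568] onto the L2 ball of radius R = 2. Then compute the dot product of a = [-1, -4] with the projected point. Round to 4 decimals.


Step 1: Compute ||x|| (intermediates to 6 decimals).
||x|| = sqrt((-5.8024)^2 + 0.8568^2) = 5.865318
Step 2: Project.
Since ||x|| > R, scale = R/||x|| = 2/5.865318 = 0.340987, proj(x) = scale * x
proj(x) = [-1.978543, 0.292158]
Step 3: Dot product.
a^T * proj(x) = -1*(-1.978543) - 4*0.292158 = 0.8099


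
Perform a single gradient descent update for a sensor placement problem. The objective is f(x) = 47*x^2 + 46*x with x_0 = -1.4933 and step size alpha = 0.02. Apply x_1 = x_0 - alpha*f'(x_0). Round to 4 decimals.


We compute the gradient at x_0 and apply the update.
f'(x) = 94*x + 46
f'(-1.4933) = 94*-1.4933 + 46 = -94.3702
x_1 = -1.4933 - 0.02*-94.3702 = 0.3941


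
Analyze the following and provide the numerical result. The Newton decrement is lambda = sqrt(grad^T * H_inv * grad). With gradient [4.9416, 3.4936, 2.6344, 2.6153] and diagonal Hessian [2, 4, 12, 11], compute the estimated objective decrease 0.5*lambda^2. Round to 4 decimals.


Step 1: H is diagonal, so H^(-1) * g = [2.4708, 0.8734, 0.2195, 0.2378].
Step 2: g^T H^(-1) g = sum_i g_i^2 / H_ii
  = (4.9416)^2/2 + (3.4936)^2/4 + (2.6344)^2/12 + (2.6153)^2/11
  = 12.2097 + 3.0513 + 0.5783 + 0.6218 = 16.4612
Step 3: Objective decrease = 0.5 * g^T H^(-1) g = 8.2306


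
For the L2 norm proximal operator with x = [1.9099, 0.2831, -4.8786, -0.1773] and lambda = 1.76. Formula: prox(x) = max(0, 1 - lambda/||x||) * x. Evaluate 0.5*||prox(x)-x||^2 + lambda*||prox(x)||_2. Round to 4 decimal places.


Step 1: Compute ||x||.
||x|| = 5.2498
Step 2: Compute scaling factor.
scale = max(0, 1 - 1.76/5.2498) = 0.6647
Step 3: prox(x) = [1.2696, 0.1882, -3.243, -0.1179]
||prox(x)|| = 3.4898
Step 4: Proximal objective.
0.5*||prox-x||^2 = 1.5488
lambda*||prox|| = 6.142
Total = 7.6908


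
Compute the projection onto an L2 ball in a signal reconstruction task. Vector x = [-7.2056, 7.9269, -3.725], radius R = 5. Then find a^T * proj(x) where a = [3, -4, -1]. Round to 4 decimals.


Step 1: Compute ||x|| (intermediates to 6 decimals).
||x|| = sqrt((-7.2056)^2 + 7.9269^2 + (-3.725)^2) = 11.341607
Step 2: Project.
Since ||x|| > R, scale = R/||x|| = 5/11.341607 = 0.440855, proj(x) = scale * x
proj(x) = [-3.176625, 3.494613, -1.642185]
Step 3: Dot product.
a^T * proj(x) = 3*(-3.176625) - 4*3.494613 - 1*(-1.642185) = -21.8661


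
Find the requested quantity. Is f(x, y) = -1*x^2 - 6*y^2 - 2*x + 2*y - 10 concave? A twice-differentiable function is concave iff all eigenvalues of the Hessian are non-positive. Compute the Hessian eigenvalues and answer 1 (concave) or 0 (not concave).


The Hessian of f(x,y) = -1*x^2 - 6*y^2 - 2*x + 2*y - 10 is:
H = [[-2, 0], [0, -12]]
Trace = -2 - 12 = -14
Determinant = -2*-12 - (0)^2 = 24
Discriminant = (-14)^2 - 4*24 = 100.0
Eigenvalues: lambda_1 = -12.0, lambda_2 = -2.0
The function is concave.

1


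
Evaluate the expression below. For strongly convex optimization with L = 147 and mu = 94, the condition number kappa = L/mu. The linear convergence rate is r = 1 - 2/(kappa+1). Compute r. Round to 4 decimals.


Step 1: Compute the condition number.
kappa = L/mu = 147/94 = 1.5638
Step 2: Compute the convergence rate.
r = 1 - 2/(kappa + 1) = 1 - 2*mu/(L + mu) = (L - mu)/(L + mu) = 53/241 = 0.2199


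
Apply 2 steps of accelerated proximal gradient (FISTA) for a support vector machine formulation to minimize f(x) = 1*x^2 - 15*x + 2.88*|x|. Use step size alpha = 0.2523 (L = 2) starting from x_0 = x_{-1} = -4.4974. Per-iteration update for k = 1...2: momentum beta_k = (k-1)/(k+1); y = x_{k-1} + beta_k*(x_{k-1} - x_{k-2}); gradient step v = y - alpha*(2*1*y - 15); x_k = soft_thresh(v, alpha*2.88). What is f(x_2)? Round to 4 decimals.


FISTA on f(x) = 1*x^2 - 15*x + 2.88*|x|
L = 2, alpha = 0.2523
Iteration 1: beta = 0.0, y = -4.4974 + 0.0*(-4.4974 + 4.4974) = -4.4974
  grad(y) = -23.9948, v = y - alpha*grad = 1.5565
  prox(v) = soft_thresh(1.5565, 0.7266) = 0.8299
Iteration 2: beta = 0.3333, y = 0.8299 + 0.3333*(0.8299 + 4.4974) = 2.6056
  grad(y) = -9.7888, v = y - alpha*grad = 5.0753
  prox(v) = soft_thresh(5.0753, 0.7266) = 4.3487
f(x_2) = 1*4.3487^2 - 15*4.3487 + 2.88*|4.3487| = -33.7951


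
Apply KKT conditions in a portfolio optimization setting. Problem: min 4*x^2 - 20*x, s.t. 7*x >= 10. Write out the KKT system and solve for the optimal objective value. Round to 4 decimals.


Step 1: Try lambda = 0 (constraint inactive).
Stationarity: 2*4*x - 20 = 0
x* = 20/(2*4) = 2.5
Check constraint: 7*2.5 = 17.5 >= 10 -- satisfied.
Step 2: Compute optimal value.
f(x*) = 4*2.5^2 - 20*2.5 = -25.0


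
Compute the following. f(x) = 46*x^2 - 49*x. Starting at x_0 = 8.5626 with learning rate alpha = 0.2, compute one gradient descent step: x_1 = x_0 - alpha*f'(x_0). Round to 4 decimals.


We compute the gradient at x_0 and apply the update.
f'(x) = 92*x - 49
f'(8.5626) = 92*8.5626 - 49 = 738.7592
x_1 = 8.5626 - 0.2*738.7592 = -139.1892


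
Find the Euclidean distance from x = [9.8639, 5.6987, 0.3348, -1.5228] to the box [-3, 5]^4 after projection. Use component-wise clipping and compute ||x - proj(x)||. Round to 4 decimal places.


Project each component onto [-3, 5].
clip(9.8639) = 5.0, clip(5.6987) = 5.0, clip(0.3348) = 0.3348, clip(-1.5228) = -1.5228
Projection = [5.0, 5.0, 0.3348, -1.5228]
Squared diffs: [23.6575, 0.4882, 0.0, 0.0]
Distance = sqrt(24.1457) = 4.9138


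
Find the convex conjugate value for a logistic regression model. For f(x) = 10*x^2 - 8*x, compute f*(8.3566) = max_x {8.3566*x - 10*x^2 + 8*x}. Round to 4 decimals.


f*(y) = sup_x {y*x - a*x^2 - b*x} = sup_x {(y-b)*x - a*x^2}
FOC: (y - b) - 2a*x = 0 => x* = (y - b)/(2a)
x* = (8.3566 + 8)/(2*10) = 0.8178
f*(8.3566) = (y-b)^2/(4a) = (8.3566 + 8)^2/(4*10)
= 267.5384/40 = 6.6885


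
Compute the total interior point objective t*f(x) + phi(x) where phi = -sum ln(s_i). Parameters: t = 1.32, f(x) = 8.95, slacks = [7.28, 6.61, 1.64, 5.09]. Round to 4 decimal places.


Step 1: Compute log-barrier.
ln values: [1.9851, 1.8886, 0.4947, 1.6273]
phi = -(1.9851 + 1.8886 + 0.4947 + 1.6273) = -5.9957
Step 2: Compute augmented objective.
t*f(x) = 1.32*8.95 = 11.814
Total = 11.814 - 5.9957 = 5.8183


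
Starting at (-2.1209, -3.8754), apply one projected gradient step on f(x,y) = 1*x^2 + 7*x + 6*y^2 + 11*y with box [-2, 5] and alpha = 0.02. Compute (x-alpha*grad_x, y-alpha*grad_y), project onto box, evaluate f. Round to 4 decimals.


Step 1: Compute gradient at (-2.1209, -3.8754).
grad_x = 2*1*-2.1209 + 7 = 2.7582
grad_y = 2*6*-3.8754 + 11 = -35.5048
Step 2: Gradient step.
x_raw = -2.1209 - 0.02*2.7582 = -2.1761
y_raw = -3.8754 - 0.02*-35.5048 = -3.1653
Step 3: Project onto [-2, 5].
x_proj = clip(-2.1761) = -2.0
y_proj = clip(-3.1653) = -2.0
Step 4: Evaluate f.
f(-2.0, -2.0) = -8.0


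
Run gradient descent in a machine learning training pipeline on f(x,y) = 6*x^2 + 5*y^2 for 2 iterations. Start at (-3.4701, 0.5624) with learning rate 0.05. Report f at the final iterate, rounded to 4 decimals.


Gradient descent on f(x,y) = 6*x^2 + 5*y^2.
Starting point: (-3.4701, 0.5624), alpha = 0.05
Step 1: grad_x = 2*6*-3.4701 = -41.6412, grad_y = 2*5*0.5624 = 5.624
  x_1 = -3.4701 - 0.05*-41.6412 = -1.388
  y_1 = 0.5624 - 0.05*5.624 = 0.2812
Step 2: grad_x = 2*6*-1.388 = -16.6565, grad_y = 2*5*0.2812 = 2.812
  x_2 = -1.388 - 0.05*-16.6565 = -0.5552
  y_2 = 0.2812 - 0.05*2.812 = 0.1406
f(-0.5552, 0.1406) = 6*(-0.5552)^2 + 5*0.1406^2 = 1.9484


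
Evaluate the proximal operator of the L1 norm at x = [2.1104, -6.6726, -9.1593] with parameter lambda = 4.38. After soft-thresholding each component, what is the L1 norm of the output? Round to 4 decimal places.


Soft-thresholding with lambda = 4.38:
prox(2.1104) = sign(2.1104)*max(|2.1104| - 4.38, 0) = 0.0
prox(-6.6726) = sign(-6.6726)*max(|-6.6726| - 4.38, 0) = -2.2926
prox(-9.1593) = sign(-9.1593)*max(|-9.1593| - 4.38, 0) = -4.7793
prox(x) = [0.0, -2.2926, -4.7793]
||prox(x)||_1 = 0.0 + 2.2926 + 4.7793 = 7.0719


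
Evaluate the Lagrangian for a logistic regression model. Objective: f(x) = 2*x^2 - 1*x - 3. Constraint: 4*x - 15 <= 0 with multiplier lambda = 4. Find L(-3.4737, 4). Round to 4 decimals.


Step 1: Evaluate f(x).
f(-3.4737) = 2*(-3.4737)^2 - 1*(-3.4737) - 3 = 24.6069
Step 2: Evaluate g(x).
g(-3.4737) = 4*-3.4737 - 15 = -28.8948
Step 3: Compute Lagrangian.
L = 24.6069 + 4*-28.8948 = -90.9723


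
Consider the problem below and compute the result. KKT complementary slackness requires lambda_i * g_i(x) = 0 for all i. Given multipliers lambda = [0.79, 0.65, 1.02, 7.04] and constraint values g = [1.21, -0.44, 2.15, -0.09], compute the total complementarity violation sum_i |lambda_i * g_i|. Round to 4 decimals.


KKT complementary slackness check:
lambda_1 * g_1 = 0.79 * 1.21 = 0.9559
lambda_2 * g_2 = 0.65 * -0.44 = -0.286
lambda_3 * g_3 = 1.02 * 2.15 = 2.193
lambda_4 * g_4 = 7.04 * -0.09 = -0.6336
Total violation = 0.9559 + 0.286 + 2.193 + 0.6336 = 4.0685


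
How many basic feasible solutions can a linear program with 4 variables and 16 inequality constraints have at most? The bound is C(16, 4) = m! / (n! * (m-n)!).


Each vertex corresponds to some choice of n active constraints out of m, so the number of vertices is at most C(m, n) = m! / (n!(m-n)!).
m = 16, n = 4
Numerator: 16 * 15 * 14 * 13
Denominator: 4! = 24
C(16, 4) = 1820


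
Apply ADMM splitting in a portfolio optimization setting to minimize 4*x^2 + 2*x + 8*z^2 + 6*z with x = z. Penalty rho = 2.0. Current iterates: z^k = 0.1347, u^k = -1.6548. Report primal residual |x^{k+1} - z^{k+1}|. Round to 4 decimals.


ADMM iteration with rho = 2.0, z^k = 0.1347, u^k = -1.6548
Step 1: x-update.
Minimize 4*x^2 + 2*x + (2.0/2)*(x - 0.1347 - 1.6548)^2
FOC: (2*4 + 2.0)*x = -2 + 2.0*(0.1347 + 1.6548)
x^{k+1} = 0.1579
Step 2: z-update.
Minimize 8*z^2 + 6*z + (2.0/2)*(0.1579 - z - 1.6548)^2
FOC: (2*8 + 2.0)*z = -6 + 2.0*(0.1579 - 1.6548)
z^{k+1} = -0.4997
Step 3: u-update.
u^{k+1} = -1.6548 + 0.1579 + 0.4997 = -0.9972
Step 4: Primal residual = |0.1579 + 0.4997| = 0.6576


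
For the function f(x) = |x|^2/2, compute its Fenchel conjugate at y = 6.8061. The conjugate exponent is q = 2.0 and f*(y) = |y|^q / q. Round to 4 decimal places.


The conjugate exponent q satisfies 1/p + 1/q = 1.
p = 2, so q = 2/(2 - 1) = 2.0
|y|^q = 6.8061^2.0 = 46.323
f*(6.8061) = 46.323 / 2.0 = 23.1615


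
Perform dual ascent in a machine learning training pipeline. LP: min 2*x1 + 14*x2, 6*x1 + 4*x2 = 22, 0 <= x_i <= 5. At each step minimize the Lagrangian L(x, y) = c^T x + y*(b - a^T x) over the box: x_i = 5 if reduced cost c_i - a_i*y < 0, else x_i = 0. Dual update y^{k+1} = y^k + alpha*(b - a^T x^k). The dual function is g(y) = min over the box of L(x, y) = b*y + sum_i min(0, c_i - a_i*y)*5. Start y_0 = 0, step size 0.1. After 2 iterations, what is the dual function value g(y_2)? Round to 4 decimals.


Dual ascent for LP: min 2*x1 + 14*x2, 6*x1 + 4*x2 = 22, 0 <= x_i <= 5
Step 1: y^k = 0.0, reduced costs: (2.0, 14.0)
  x^k = (0.0, 0.0), subgradient = b - a^T x = 22.0
  y^{k+1} = 0.0 + 0.1*22.0 = 2.2
Step 2: y^k = 2.2, reduced costs: (-11.2, 5.2)
  x^k = (5.0, 0.0), subgradient = b - a^T x = -8.0
  y^{k+1} = 2.2 + 0.1*-8.0 = 1.4
Dual objective at y_2 = 1.4: reduced costs (-6.4, 8.4), box minimizer x = (5.0, 0.0)
g(y_2) = b*y + (c1 - a1*y)*x1 + (c2 - a2*y)*x2 = 22*1.4 + (-6.4)*5.0 + 8.4*0.0 = 30.8 - 32.0 + 0.0 = -1.2


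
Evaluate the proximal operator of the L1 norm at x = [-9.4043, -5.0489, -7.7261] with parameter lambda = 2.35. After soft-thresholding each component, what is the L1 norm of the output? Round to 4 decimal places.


Soft-thresholding with lambda = 2.35:
prox(-9.4043) = sign(-9.4043)*max(|-9.4043| - 2.35, 0) = -7.0543
prox(-5.0489) = sign(-5.0489)*max(|-5.0489| - 2.35, 0) = -2.6989
prox(-7.7261) = sign(-7.7261)*max(|-7.7261| - 2.35, 0) = -5.3761
prox(x) = [-7.0543, -2.6989, -5.3761]
||prox(x)||_1 = 7.0543 + 2.6989 + 5.3761 = 15.1293


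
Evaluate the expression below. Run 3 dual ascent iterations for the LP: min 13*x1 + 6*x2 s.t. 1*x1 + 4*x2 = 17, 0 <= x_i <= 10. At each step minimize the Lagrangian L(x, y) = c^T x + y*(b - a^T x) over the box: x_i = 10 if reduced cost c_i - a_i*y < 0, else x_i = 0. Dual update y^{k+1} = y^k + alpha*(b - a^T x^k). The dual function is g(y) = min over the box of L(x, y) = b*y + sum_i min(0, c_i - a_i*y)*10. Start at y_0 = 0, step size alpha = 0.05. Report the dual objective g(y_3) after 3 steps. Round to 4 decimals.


Dual ascent for LP: min 13*x1 + 6*x2, 1*x1 + 4*x2 = 17, 0 <= x_i <= 10
Step 1: y^k = 0.0, reduced costs: (13.0, 6.0)
  x^k = (0.0, 0.0), subgradient = b - a^T x = 17.0
  y^{k+1} = 0.0 + 0.05*17.0 = 0.85
Step 2: y^k = 0.85, reduced costs: (12.15, 2.6)
  x^k = (0.0, 0.0), subgradient = b - a^T x = 17.0
  y^{k+1} = 0.85 + 0.05*17.0 = 1.7
Step 3: y^k = 1.7, reduced costs: (11.3, -0.8)
  x^k = (0.0, 10.0), subgradient = b - a^T x = -23.0
  y^{k+1} = 1.7 + 0.05*-23.0 = 0.55
Dual objective at y_3 = 0.55: reduced costs (12.45, 3.8), box minimizer x = (0.0, 0.0)
g(y_3) = b*y + (c1 - a1*y)*x1 + (c2 - a2*y)*x2 = 17*0.55 + 12.45*0.0 + 3.8*0.0 = 9.35 + 0.0 + 0.0 = 9.35


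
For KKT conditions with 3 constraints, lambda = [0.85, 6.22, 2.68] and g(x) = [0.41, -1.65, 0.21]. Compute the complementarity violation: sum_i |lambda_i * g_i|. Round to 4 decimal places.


KKT complementary slackness check:
lambda_1 * g_1 = 0.85 * 0.41 = 0.3485
lambda_2 * g_2 = 6.22 * -1.65 = -10.263
lambda_3 * g_3 = 2.68 * 0.21 = 0.5628
Total violation = 0.3485 + 10.263 + 0.5628 = 11.1743


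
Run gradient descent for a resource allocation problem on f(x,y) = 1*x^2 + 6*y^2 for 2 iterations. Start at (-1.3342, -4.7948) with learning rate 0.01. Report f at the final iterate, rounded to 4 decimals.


Gradient descent on f(x,y) = 1*x^2 + 6*y^2.
Starting point: (-1.3342, -4.7948), alpha = 0.01
Step 1: grad_x = 2*1*-1.3342 = -2.6684, grad_y = 2*6*-4.7948 = -57.5376
  x_1 = -1.3342 - 0.01*-2.6684 = -1.3075
  y_1 = -4.7948 - 0.01*-57.5376 = -4.2194
Step 2: grad_x = 2*1*-1.3075 = -2.615, grad_y = 2*6*-4.2194 = -50.6331
  x_2 = -1.3075 - 0.01*-2.615 = -1.2814
  y_2 = -4.2194 - 0.01*-50.6331 = -3.7131
f(-1.2814, -3.7131) = 1*(-1.2814)^2 + 6*(-3.7131)^2 = 84.3643


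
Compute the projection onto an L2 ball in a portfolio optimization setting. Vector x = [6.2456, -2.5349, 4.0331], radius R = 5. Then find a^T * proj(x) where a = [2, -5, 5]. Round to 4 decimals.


Step 1: Compute ||x|| (intermediates to 6 decimals).
||x|| = sqrt(6.2456^2 + (-2.5349)^2 + 4.0331^2) = 7.85488
Step 2: Project.
Since ||x|| > R, scale = R/||x|| = 5/7.85488 = 0.636547, proj(x) = scale * x
proj(x) = [3.975618, -1.613583, 2.567258]
Step 3: Dot product.
a^T * proj(x) = 2*3.975618 - 5*(-1.613583) + 5*2.567258 = 28.8554


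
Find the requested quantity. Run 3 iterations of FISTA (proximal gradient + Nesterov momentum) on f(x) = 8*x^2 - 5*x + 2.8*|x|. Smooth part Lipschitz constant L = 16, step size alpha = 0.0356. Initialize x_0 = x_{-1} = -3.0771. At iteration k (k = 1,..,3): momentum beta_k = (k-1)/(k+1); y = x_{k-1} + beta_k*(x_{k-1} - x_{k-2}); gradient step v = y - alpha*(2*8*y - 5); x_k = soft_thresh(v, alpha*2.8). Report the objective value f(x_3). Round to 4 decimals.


FISTA on f(x) = 8*x^2 - 5*x + 2.8*|x|
L = 16, alpha = 0.0356
Iteration 1: beta = 0.0, y = -3.0771 + 0.0*(-3.0771 + 3.0771) = -3.0771
  grad(y) = -54.2336, v = y - alpha*grad = -1.1464
  prox(v) = soft_thresh(-1.1464, 0.0997) = -1.0467
Iteration 2: beta = 0.3333, y = -1.0467 + 0.3333*(-1.0467 + 3.0771) = -0.3699
  grad(y) = -10.9185, v = y - alpha*grad = 0.0188
  prox(v) = soft_thresh(0.0188, 0.0997) = 0.0
Iteration 3: beta = 0.5, y = 0.0 + 0.5*(0.0 + 1.0467) = 0.5234
  grad(y) = 3.3736, v = y - alpha*grad = 0.4033
  prox(v) = soft_thresh(0.4033, 0.0997) = 0.3036
f(x_3) = 8*0.3036^2 - 5*0.3036 + 2.8*|0.3036| = 0.0694


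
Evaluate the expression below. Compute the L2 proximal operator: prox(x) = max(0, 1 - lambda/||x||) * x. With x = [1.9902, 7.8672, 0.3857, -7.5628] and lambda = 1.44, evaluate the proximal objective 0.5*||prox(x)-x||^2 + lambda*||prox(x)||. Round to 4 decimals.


Step 1: Compute ||x||.
||x|| = 11.0995
Step 2: Compute scaling factor.
scale = max(0, 1 - 1.44/11.0995) = 0.8703
Step 3: prox(x) = [1.732, 6.8465, 0.3357, -6.5816]
||prox(x)|| = 9.6595
Step 4: Proximal objective.
0.5*||prox-x||^2 = 1.0368
lambda*||prox|| = 13.9097
Total = 14.9465


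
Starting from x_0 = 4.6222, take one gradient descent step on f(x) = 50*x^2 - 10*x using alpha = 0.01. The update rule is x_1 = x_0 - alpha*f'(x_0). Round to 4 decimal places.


We compute the gradient at x_0 and apply the update.
f'(x) = 100*x - 10
f'(4.6222) = 100*4.6222 - 10 = 452.22
x_1 = 4.6222 - 0.01*452.22 = 0.1


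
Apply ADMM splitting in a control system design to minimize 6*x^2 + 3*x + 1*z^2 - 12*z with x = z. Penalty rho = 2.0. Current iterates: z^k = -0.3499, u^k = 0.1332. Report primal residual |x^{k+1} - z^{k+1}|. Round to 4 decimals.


ADMM iteration with rho = 2.0, z^k = -0.3499, u^k = 0.1332
Step 1: x-update.
Minimize 6*x^2 + 3*x + (2.0/2)*(x + 0.3499 + 0.1332)^2
FOC: (2*6 + 2.0)*x = -3 + 2.0*(-0.3499 - 0.1332)
x^{k+1} = -0.2833
Step 2: z-update.
Minimize 1*z^2 - 12*z + (2.0/2)*(-0.2833 - z + 0.1332)^2
FOC: (2*1 + 2.0)*z = 12 + 2.0*(-0.2833 + 0.1332)
z^{k+1} = 2.925
Step 3: u-update.
u^{k+1} = 0.1332 - 0.2833 - 2.925 = -3.0751
Step 4: Primal residual = |-0.2833 - 2.925| = 3.2083


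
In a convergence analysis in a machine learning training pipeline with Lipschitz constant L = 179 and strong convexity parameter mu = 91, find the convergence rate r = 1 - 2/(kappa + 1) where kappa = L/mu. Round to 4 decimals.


Step 1: Compute the condition number.
kappa = L/mu = 179/91 = 1.967
Step 2: Compute the convergence rate.
r = 1 - 2/(kappa + 1) = 1 - 2*mu/(L + mu) = (L - mu)/(L + mu) = 88/270 = 0.3259


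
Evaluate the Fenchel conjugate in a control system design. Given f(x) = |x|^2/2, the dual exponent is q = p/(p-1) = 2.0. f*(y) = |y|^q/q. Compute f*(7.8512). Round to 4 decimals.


The conjugate exponent q satisfies 1/p + 1/q = 1.
p = 2, so q = 2/(2 - 1) = 2.0
|y|^q = 7.8512^2.0 = 61.6413
f*(7.8512) = 61.6413 / 2.0 = 30.8207


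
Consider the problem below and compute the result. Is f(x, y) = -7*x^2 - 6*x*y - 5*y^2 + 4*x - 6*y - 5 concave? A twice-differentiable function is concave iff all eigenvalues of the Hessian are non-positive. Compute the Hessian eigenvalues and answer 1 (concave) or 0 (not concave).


The Hessian of f(x,y) = -7*x^2 - 6*x*y - 5*y^2 + 4*x - 6*y - 5 is:
H = [[-14, -6], [-6, -10]]
Trace = -14 - 10 = -24
Determinant = -14*-10 - (-6)^2 = 104
Discriminant = (-24)^2 - 4*104 = 160.0
Eigenvalues: lambda_1 = -18.3246, lambda_2 = -5.6754
The function is concave.

1


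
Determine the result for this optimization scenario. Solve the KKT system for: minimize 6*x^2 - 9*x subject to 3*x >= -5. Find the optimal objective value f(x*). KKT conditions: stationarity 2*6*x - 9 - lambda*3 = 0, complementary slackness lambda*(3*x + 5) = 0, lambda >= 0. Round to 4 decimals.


Step 1: Try lambda = 0 (constraint inactive).
Stationarity: 2*6*x - 9 = 0
x* = 9/(2*6) = 0.75
Check constraint: 3*0.75 = 2.25 >= -5 -- satisfied.
Step 2: Compute optimal value.
f(x*) = 6*0.75^2 - 9*0.75 = -3.375


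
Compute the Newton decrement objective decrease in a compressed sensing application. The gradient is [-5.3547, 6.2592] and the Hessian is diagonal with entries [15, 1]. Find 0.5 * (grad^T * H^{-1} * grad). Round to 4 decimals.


Step 1: H is diagonal, so H^(-1) * g = [-0.357, 6.2592].
Step 2: g^T H^(-1) g = sum_i g_i^2 / H_ii
  = (-5.3547)^2/15 + (6.2592)^2/1
  = 1.9115 + 39.1776 = 41.0891
Step 3: Objective decrease = 0.5 * g^T H^(-1) g = 20.5446


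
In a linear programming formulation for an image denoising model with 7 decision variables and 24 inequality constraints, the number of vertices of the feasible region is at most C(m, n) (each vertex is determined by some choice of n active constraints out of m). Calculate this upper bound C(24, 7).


Each vertex corresponds to some choice of n active constraints out of m, so the number of vertices is at most C(m, n) = m! / (n!(m-n)!).
m = 24, n = 7
Numerator: 24 * 23 * 22 * 21 * 20 * 19 * 18
Denominator: 7! = 5040
C(24, 7) = 346104


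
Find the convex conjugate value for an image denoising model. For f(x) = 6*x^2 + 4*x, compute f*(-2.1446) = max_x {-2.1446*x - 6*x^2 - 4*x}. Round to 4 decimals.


f*(y) = sup_x {y*x - a*x^2 - b*x} = sup_x {(y-b)*x - a*x^2}
FOC: (y - b) - 2a*x = 0 => x* = (y - b)/(2a)
x* = (-2.1446 - 4)/(2*6) = -0.5121
f*(-2.1446) = (y-b)^2/(4a) = (-2.1446 - 4)^2/(4*6)
= 37.7561/24 = 1.5732
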